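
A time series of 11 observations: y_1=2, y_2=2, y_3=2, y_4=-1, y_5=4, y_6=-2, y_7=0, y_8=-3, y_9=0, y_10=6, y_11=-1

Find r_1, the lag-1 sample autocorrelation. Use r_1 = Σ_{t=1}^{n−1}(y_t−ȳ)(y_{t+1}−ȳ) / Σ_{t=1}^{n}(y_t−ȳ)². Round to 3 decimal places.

-0.268

Mean ȳ = (2 + 2 + 2 − 1 + 4 − 2 + 0 − 3 + 0 + 6 − 1)/11 = 0.8182
Numerator Σ_{t=1}^{10}(y_t−ȳ)(y_{t+1}−ȳ) = -19.2149
Denominator Σ(y_t−ȳ)² = 71.6364
r_1 = -19.2149 / 71.6364 = -0.268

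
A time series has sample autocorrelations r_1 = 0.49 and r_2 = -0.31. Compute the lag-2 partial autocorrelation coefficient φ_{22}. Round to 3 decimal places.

φ_{22} = (r_2 − r_1²) / (1 − r_1²)
r_1² = (0.49)² = 0.2401
Numerator = -0.31 − 0.2401 = -0.5501; denominator = 1 − 0.2401 = 0.7599
φ_{22} = -0.5501 / 0.7599 = -0.724

-0.724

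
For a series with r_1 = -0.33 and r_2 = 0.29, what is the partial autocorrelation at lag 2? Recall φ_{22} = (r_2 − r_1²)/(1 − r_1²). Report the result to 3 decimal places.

0.203

φ_{22} = (r_2 − r_1²) / (1 − r_1²)
r_1² = (-0.33)² = 0.1089
Numerator = 0.29 − 0.1089 = 0.1811; denominator = 1 − 0.1089 = 0.8911
φ_{22} = 0.1811 / 0.8911 = 0.203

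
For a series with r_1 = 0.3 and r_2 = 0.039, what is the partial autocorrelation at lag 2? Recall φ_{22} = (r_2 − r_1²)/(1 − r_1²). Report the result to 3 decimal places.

-0.056

φ_{22} = (r_2 − r_1²) / (1 − r_1²)
r_1² = (0.3)² = 0.09
Numerator = 0.039 − 0.0900 = -0.0510; denominator = 1 − 0.0900 = 0.9100
φ_{22} = -0.0510 / 0.9100 = -0.056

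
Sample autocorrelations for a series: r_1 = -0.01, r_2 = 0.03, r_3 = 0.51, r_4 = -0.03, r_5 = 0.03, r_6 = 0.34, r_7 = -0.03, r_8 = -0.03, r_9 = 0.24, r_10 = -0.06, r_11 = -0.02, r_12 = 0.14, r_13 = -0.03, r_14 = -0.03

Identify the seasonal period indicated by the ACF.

The largest autocorrelation is r_3 = 0.51, with weaker echoes at lags 6 (0.34) and 9 (0.24); the remaining lags stay at or below 0.14.
The dominant spike at lag 3 indicates a seasonal period of 3.

3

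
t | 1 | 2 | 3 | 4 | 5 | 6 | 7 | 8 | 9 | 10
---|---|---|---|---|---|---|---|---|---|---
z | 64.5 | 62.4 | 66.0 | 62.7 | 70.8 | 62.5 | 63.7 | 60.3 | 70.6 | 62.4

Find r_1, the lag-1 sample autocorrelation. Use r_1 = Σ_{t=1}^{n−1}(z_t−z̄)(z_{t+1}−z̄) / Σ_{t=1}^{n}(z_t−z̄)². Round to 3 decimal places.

Mean z̄ = (64.5 + 62.4 + 66.0 + 62.7 + 70.8 + 62.5 + 63.7 + 60.3 + 70.6 + 62.4)/10 = 64.5900
Numerator Σ_{t=1}^{9}(z_t−z̄)(z_{t+1}−z̄) = -63.5381
Denominator Σ(z_t−z̄)² = 113.4090
r_1 = -63.5381 / 113.4090 = -0.560

-0.560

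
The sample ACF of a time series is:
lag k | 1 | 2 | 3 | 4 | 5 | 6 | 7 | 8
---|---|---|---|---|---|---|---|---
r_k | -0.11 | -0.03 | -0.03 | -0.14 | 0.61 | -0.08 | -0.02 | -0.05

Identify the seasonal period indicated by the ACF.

5

The largest autocorrelation is r_5 = 0.61; the remaining lags stay at or below -0.02.
The dominant spike at lag 5 indicates a seasonal period of 5.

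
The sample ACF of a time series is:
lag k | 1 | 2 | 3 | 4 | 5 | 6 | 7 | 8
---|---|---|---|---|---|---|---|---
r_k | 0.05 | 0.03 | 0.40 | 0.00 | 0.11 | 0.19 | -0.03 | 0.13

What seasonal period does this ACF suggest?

3

The largest autocorrelation is r_3 = 0.40, with a weaker echo at lag 6 (0.19); the remaining lags stay at or below 0.13.
The dominant spike at lag 3 indicates a seasonal period of 3.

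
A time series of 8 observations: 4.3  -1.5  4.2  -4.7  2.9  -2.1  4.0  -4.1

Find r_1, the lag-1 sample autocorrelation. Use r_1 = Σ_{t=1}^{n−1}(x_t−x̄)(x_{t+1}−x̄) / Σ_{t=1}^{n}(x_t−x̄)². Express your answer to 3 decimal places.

-0.745

Mean x̄ = (4.3 − 1.5 + 4.2 − 4.7 + 2.9 − 2.1 + 4.0 − 4.1)/8 = 0.3750
Deviations from mean: 3.9250, -1.8750, 3.8250, -5.0750, 2.5250, -2.4750, 3.6250, -4.4750
Numerator Σ_{t=1}^{7}(x_t−x̄)(x_{t+1}−x̄) = -78.2006
Denominator Σ(x_t−x̄)² = 104.9750
r_1 = -78.2006 / 104.9750 = -0.745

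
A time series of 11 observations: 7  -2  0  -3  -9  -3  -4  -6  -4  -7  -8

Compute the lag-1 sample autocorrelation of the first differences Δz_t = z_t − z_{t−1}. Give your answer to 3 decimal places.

First differences Δz: -9, 2, -3, -6, 6, -1, -2, 2, -3, -1
Mean of differences = -1.5000
Numerator Σ(Δz_t−Δz̄)(Δz_{t+1}−Δz̄) = -62.7500
Denominator Σ(Δz_t−Δz̄)² = 162.5000
r_1(Δz) = -62.7500 / 162.5000 = -0.386

-0.386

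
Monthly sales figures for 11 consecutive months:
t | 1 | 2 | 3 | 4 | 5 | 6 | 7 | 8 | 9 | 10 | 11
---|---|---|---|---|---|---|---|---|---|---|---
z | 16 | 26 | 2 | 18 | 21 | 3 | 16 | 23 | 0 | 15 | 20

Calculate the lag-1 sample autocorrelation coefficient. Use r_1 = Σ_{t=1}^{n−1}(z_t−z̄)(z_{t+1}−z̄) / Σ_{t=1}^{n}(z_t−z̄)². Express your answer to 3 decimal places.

-0.447

Mean z̄ = (16 + 26 + 2 + 18 + 21 + 3 + 16 + 23 + 0 + 15 + 20)/11 = 14.5455
Numerator Σ_{t=1}^{10}(z_t−z̄)(z_{t+1}−z̄) = -354.2066
Denominator Σ(z_t−z̄)² = 792.7273
r_1 = -354.2066 / 792.7273 = -0.447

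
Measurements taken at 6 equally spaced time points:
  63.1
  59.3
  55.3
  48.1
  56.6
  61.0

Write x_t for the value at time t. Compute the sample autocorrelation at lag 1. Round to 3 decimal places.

0.208

Mean x̄ = (63.1 + 59.3 + 55.3 + 48.1 + 56.6 + 61.0)/6 = 57.2333
Deviations from mean: 5.8667, 2.0667, -1.9333, -9.1333, -0.6333, 3.7667
Numerator Σ_{t=1}^{5}(x_t−x̄)(x_{t+1}−x̄) = 29.1856
Denominator Σ(x_t−x̄)² = 140.4333
r_1 = 29.1856 / 140.4333 = 0.208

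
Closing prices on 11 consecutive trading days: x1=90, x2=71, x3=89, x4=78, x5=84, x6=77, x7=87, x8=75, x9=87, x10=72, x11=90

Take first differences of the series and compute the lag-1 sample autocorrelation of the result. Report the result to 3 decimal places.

First differences Δx: -19, 18, -11, 6, -7, 10, -12, 12, -15, 18
Mean of differences = 0.0000
Numerator Σ(Δx_t−Δx̄)(Δx_{t+1}−Δx̄) = -1432.0000
Denominator Σ(Δx_t−Δx̄)² = 1828.0000
r_1(Δx) = -1432.0000 / 1828.0000 = -0.783

-0.783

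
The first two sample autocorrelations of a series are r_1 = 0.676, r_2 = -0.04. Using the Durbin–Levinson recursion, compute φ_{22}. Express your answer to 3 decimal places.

-0.915

φ_{22} = (r_2 − r_1²) / (1 − r_1²)
r_1² = (0.676)² = 0.456976
Numerator = -0.04 − 0.4570 = -0.4970; denominator = 1 − 0.4570 = 0.5430
φ_{22} = -0.4970 / 0.5430 = -0.915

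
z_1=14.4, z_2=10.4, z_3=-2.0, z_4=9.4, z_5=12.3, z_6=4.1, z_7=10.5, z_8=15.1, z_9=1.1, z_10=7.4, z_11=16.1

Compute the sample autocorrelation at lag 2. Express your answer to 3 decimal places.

Mean z̄ = (14.4 + 10.4 − 2.0 + 9.4 + 12.3 + 4.1 + 10.5 + 15.1 + 1.1 + 7.4 + 16.1)/11 = 8.9818
Numerator Σ_{t=1}^{9}(z_t−z̄)(z_{t+2}−z̄) = -199.9679
Denominator Σ(z_t−z̄)² = 342.0164
r_2 = -199.9679 / 342.0164 = -0.585

-0.585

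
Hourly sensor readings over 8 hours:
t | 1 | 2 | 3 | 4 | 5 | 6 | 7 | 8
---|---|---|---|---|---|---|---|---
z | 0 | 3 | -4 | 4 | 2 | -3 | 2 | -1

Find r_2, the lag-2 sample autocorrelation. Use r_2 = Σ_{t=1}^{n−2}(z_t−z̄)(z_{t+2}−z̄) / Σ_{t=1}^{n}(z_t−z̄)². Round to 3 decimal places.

-0.016

Mean z̄ = (0 + 3 − 4 + 4 + 2 − 3 + 2 − 1)/8 = 0.3750
Deviations from mean: -0.3750, 2.6250, -4.3750, 3.6250, 1.6250, -3.3750, 1.6250, -1.3750
Numerator Σ_{t=1}^{6}(z_t−z̄)(z_{t+2}−z̄) = -0.9063
Denominator Σ(z_t−z̄)² = 57.8750
r_2 = -0.9063 / 57.8750 = -0.016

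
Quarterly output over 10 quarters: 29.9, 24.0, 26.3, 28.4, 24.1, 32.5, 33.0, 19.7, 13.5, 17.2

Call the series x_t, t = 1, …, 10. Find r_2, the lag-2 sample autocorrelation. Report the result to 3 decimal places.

-0.180

Mean x̄ = (29.9 + 24.0 + 26.3 + 28.4 + 24.1 + 32.5 + 33.0 + 19.7 + 13.5 + 17.2)/10 = 24.8600
Numerator Σ_{t=1}^{8}(x_t−x̄)(x_{t+2}−x̄) = -68.3892
Denominator Σ(x_t−x̄)² = 380.3040
r_2 = -68.3892 / 380.3040 = -0.180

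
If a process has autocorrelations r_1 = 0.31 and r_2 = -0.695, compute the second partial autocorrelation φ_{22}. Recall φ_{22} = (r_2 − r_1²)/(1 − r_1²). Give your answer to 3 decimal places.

φ_{22} = (r_2 − r_1²) / (1 − r_1²)
r_1² = (0.31)² = 0.0961
Numerator = -0.695 − 0.0961 = -0.7911; denominator = 1 − 0.0961 = 0.9039
φ_{22} = -0.7911 / 0.9039 = -0.875

-0.875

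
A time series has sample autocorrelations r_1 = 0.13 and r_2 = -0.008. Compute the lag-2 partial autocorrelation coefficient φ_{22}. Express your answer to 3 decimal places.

φ_{22} = (r_2 − r_1²) / (1 − r_1²)
r_1² = (0.13)² = 0.0169
Numerator = -0.008 − 0.0169 = -0.0249; denominator = 1 − 0.0169 = 0.9831
φ_{22} = -0.0249 / 0.9831 = -0.025

-0.025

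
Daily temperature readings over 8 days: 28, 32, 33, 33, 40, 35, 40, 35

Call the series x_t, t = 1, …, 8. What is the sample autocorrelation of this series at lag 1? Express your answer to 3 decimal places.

Mean x̄ = (28 + 32 + 33 + 33 + 40 + 35 + 40 + 35)/8 = 34.5000
Deviations from mean: -6.5000, -2.5000, -1.5000, -1.5000, 5.5000, 0.5000, 5.5000, 0.5000
Numerator Σ_{t=1}^{7}(x_t−x̄)(x_{t+1}−x̄) = 22.2500
Denominator Σ(x_t−x̄)² = 114.0000
r_1 = 22.2500 / 114.0000 = 0.195

0.195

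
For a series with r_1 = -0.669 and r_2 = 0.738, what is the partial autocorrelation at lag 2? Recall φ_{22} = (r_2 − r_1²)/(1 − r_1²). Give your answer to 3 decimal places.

0.526

φ_{22} = (r_2 − r_1²) / (1 − r_1²)
r_1² = (-0.669)² = 0.447561
Numerator = 0.738 − 0.4476 = 0.2904; denominator = 1 − 0.4476 = 0.5524
φ_{22} = 0.2904 / 0.5524 = 0.526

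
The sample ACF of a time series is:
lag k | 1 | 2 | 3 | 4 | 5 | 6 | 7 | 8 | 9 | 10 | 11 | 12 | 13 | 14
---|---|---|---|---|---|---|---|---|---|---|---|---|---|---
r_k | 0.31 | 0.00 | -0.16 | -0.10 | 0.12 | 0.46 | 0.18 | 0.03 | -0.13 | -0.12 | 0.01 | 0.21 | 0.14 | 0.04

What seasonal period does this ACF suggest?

The largest autocorrelation is r_6 = 0.46; the remaining lags stay at or below 0.31. The elevated value at lag 1 (0.31), dropping to 0.00 at lag 2, reflects decaying short-term dependence rather than seasonality.
The dominant spike at lag 6 indicates a seasonal period of 6.

6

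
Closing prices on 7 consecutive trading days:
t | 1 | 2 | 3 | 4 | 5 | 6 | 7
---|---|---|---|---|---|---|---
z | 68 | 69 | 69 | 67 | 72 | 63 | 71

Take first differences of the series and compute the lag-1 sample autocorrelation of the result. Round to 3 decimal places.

First differences Δz: 1, 0, -2, 5, -9, 8
Mean of differences = 0.5000
Numerator Σ(Δz_t−Δz̄)(Δz_{t+1}−Δz̄) = -124.2500
Denominator Σ(Δz_t−Δz̄)² = 173.5000
r_1(Δz) = -124.2500 / 173.5000 = -0.716

-0.716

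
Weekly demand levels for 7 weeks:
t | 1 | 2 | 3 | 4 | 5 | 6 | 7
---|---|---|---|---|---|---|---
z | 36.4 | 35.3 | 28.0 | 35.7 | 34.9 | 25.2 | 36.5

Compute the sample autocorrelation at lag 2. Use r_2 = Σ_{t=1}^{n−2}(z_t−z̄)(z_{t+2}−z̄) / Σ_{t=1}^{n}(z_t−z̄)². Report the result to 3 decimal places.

-0.276

Mean z̄ = (36.4 + 35.3 + 28.0 + 35.7 + 34.9 + 25.2 + 36.5)/7 = 33.1429
Deviations from mean: 3.2571, 2.1571, -5.1429, 2.5571, 1.7571, -7.9429, 3.3571
Σ(z_t−z̄)(z_{t+2}−z̄) = (-16.7510) + (5.5161) + (-9.0367) + (-20.3110) + (5.8990) = -34.6837
Denominator Σ(z_t−z̄)² = 125.6971
r_2 = -34.6837 / 125.6971 = -0.276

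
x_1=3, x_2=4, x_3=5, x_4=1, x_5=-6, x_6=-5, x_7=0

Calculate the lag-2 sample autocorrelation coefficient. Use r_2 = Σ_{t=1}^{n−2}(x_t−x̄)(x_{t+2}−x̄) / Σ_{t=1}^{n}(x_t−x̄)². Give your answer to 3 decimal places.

-0.145

Mean x̄ = (3 + 4 + 5 + 1 − 6 − 5 + 0)/7 = 0.2857
Numerator Σ_{t=1}^{5}(x_t−x̄)(x_{t+2}−x̄) = -16.1633
Denominator Σ(x_t−x̄)² = 111.4286
r_2 = -16.1633 / 111.4286 = -0.145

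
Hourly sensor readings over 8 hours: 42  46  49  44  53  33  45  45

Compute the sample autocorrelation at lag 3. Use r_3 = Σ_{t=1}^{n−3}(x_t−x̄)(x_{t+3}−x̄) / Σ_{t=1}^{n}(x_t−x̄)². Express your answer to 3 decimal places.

-0.149

Mean x̄ = (42 + 46 + 49 + 44 + 53 + 33 + 45 + 45)/8 = 44.6250
Deviations from mean: -2.6250, 1.3750, 4.3750, -0.6250, 8.3750, -11.6250, 0.3750, 0.3750
Σ(x_t−x̄)(x_{t+3}−x̄) = (1.6406) + (11.5156) + (-50.8594) + (-0.2344) + (3.1406) = -34.7969
Denominator Σ(x_t−x̄)² = 233.8750
r_3 = -34.7969 / 233.8750 = -0.149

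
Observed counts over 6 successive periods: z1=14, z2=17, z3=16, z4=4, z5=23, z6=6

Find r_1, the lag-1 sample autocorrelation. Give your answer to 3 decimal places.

-0.681

Mean z̄ = (14 + 17 + 16 + 4 + 23 + 6)/6 = 13.3333
Deviations from mean: 0.6667, 3.6667, 2.6667, -9.3333, 9.6667, -7.3333
Σ(z_t−z̄)(z_{t+1}−z̄) = (2.4444) + (9.7778) + (-24.8889) + (-90.2222) + (-70.8889) = -173.7778
Denominator Σ(z_t−z̄)² = 255.3333
r_1 = -173.7778 / 255.3333 = -0.681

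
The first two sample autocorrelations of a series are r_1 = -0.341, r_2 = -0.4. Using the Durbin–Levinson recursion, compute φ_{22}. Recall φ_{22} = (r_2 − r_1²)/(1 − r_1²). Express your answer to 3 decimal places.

-0.584

φ_{22} = (r_2 − r_1²) / (1 − r_1²)
r_1² = (-0.341)² = 0.116281
Numerator = -0.4 − 0.1163 = -0.5163; denominator = 1 − 0.1163 = 0.8837
φ_{22} = -0.5163 / 0.8837 = -0.584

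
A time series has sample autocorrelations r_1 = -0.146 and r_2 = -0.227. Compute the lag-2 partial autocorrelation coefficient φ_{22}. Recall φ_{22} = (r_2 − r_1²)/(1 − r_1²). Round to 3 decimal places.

φ_{22} = (r_2 − r_1²) / (1 − r_1²)
r_1² = (-0.146)² = 0.021316
Numerator = -0.227 − 0.0213 = -0.2483; denominator = 1 − 0.0213 = 0.9787
φ_{22} = -0.2483 / 0.9787 = -0.254

-0.254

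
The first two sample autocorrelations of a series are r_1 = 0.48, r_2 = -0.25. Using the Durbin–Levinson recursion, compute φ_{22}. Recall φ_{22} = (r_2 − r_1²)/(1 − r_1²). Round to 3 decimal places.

-0.624

φ_{22} = (r_2 − r_1²) / (1 − r_1²)
r_1² = (0.48)² = 0.2304
Numerator = -0.25 − 0.2304 = -0.4804; denominator = 1 − 0.2304 = 0.7696
φ_{22} = -0.4804 / 0.7696 = -0.624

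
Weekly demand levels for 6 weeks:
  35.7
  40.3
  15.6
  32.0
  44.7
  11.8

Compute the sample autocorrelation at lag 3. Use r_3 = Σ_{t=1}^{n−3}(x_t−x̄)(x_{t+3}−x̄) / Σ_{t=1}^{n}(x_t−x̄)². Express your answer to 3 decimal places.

Mean x̄ = (35.7 + 40.3 + 15.6 + 32.0 + 44.7 + 11.8)/6 = 30.0167
Numerator Σ_{t=1}^{3}(x_t−x̄)(x_{t+3}−x̄) = 424.8892
Denominator Σ(x_t−x̄)² = 897.2683
r_3 = 424.8892 / 897.2683 = 0.474

0.474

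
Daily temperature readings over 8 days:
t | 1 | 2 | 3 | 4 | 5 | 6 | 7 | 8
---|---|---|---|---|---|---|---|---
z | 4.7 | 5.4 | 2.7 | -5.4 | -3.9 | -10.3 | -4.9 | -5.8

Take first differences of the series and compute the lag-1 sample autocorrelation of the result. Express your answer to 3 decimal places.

First differences Δz: 0.7, -2.7, -8.1, 1.5, -6.4, 5.4, -0.9
Mean of differences = -1.5000
Numerator Σ(Δz_t−Δz̄)(Δz_{t+1}−Δz̄) = -58.8900
Denominator Σ(Δz_t−Δz̄)² = 130.8200
r_1(Δz) = -58.8900 / 130.8200 = -0.450

-0.450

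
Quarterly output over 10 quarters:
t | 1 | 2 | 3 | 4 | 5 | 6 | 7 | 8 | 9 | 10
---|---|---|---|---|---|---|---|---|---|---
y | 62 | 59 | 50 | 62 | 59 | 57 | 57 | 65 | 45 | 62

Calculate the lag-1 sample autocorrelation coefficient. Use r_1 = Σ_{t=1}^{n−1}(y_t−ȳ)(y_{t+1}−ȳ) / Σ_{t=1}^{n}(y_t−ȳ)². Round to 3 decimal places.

Mean ȳ = (62 + 59 + 50 + 62 + 59 + 57 + 57 + 65 + 45 + 62)/10 = 57.8000
Numerator Σ_{t=1}^{9}(y_t−ȳ)(y_{t+1}−ȳ) = -184.0400
Denominator Σ(y_t−ȳ)² = 333.6000
r_1 = -184.0400 / 333.6000 = -0.552

-0.552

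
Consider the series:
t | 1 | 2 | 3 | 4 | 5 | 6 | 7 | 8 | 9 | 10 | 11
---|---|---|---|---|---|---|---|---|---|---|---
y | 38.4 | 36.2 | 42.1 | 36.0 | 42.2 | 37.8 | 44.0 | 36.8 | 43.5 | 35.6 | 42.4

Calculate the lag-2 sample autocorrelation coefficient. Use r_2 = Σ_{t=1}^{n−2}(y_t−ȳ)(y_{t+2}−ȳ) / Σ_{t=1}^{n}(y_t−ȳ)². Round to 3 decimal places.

Mean ȳ = (38.4 + 36.2 + 42.1 + 36.0 + 42.2 + 37.8 + 44.0 + 36.8 + 43.5 + 35.6 + 42.4)/11 = 39.5455
Numerator Σ_{t=1}^{9}(y_t−ȳ)(y_{t+2}−ȳ) = 78.2577
Denominator Σ(y_t−ȳ)² = 108.4273
r_2 = 78.2577 / 108.4273 = 0.722

0.722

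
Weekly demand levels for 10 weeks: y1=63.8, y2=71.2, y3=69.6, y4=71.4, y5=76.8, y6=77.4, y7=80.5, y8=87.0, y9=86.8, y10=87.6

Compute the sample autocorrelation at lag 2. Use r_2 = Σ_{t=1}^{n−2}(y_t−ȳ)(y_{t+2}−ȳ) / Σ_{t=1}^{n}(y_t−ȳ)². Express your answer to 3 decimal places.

Mean ȳ = (63.8 + 71.2 + 69.6 + 71.4 + 76.8 + 77.4 + 80.5 + 87.0 + 86.8 + 87.6)/10 = 77.2100
Numerator Σ_{t=1}^{8}(y_t−ȳ)(y_{t+2}−ȳ) = 272.7648
Denominator Σ(y_t−ȳ)² = 614.4090
r_2 = 272.7648 / 614.4090 = 0.444

0.444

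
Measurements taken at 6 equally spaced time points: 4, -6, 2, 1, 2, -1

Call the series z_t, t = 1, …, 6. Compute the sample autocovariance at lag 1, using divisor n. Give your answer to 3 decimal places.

-5.630

Mean z̄ = (4 − 6 + 2 + 1 + 2 − 1)/6 = 0.3333
Deviations: 3.6667, -6.3333, 1.6667, 0.6667, 1.6667, -1.3333
Σ_{t=1}^{5}(z_t−z̄)(z_{t+1}−z̄) = -33.7778
γ_1 = -33.7778 / 6 = -5.630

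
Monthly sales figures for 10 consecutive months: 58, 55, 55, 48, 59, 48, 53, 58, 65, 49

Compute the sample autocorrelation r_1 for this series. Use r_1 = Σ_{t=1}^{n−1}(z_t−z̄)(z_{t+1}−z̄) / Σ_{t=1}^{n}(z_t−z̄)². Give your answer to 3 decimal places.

-0.287

Mean z̄ = (58 + 55 + 55 + 48 + 59 + 48 + 53 + 58 + 65 + 49)/10 = 54.8000
Numerator Σ_{t=1}^{9}(z_t−z̄)(z_{t+1}−z̄) = -77.8400
Denominator Σ(z_t−z̄)² = 271.6000
r_1 = -77.8400 / 271.6000 = -0.287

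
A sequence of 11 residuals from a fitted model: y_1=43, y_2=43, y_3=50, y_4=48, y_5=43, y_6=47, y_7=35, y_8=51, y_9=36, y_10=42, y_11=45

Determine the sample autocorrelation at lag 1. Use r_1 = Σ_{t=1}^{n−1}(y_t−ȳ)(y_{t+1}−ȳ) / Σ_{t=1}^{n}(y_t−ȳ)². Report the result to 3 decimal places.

Mean ȳ = (43 + 43 + 50 + 48 + 43 + 47 + 35 + 51 + 36 + 42 + 45)/11 = 43.9091
Numerator Σ_{t=1}^{10}(y_t−ȳ)(y_{t+1}−ȳ) = -120.0992
Denominator Σ(y_t−ȳ)² = 262.9091
r_1 = -120.0992 / 262.9091 = -0.457

-0.457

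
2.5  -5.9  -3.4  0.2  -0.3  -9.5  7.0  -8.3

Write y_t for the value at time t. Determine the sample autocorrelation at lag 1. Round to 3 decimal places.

Mean ȳ = (2.5 − 5.9 − 3.4 + 0.2 − 0.3 − 9.5 + 7.0 − 8.3)/8 = -2.2125
Deviations from mean: 4.7125, -3.6875, -1.1875, 2.4125, 1.9125, -7.2875, 9.2125, -6.0875
Σ(y_t−ȳ)(y_{t+1}−ȳ) = (-17.3773) + (4.3789) + (-2.8648) + (4.6139) + (-13.9373) + (-67.1361) + (-56.0811) = -148.4039
Denominator Σ(y_t−ȳ)² = 221.7288
r_1 = -148.4039 / 221.7288 = -0.669

-0.669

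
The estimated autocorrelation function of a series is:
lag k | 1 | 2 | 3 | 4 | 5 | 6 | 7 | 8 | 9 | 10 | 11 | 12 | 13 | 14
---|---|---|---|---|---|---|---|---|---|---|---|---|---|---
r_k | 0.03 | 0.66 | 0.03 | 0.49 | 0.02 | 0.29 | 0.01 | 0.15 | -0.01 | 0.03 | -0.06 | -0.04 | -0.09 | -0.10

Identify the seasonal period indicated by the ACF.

The largest autocorrelation is r_2 = 0.66, with weaker echoes at lags 4 (0.49), 6 (0.29) and 8 (0.15); the remaining lags stay at or below 0.03.
The dominant spike at lag 2 indicates a seasonal period of 2.

2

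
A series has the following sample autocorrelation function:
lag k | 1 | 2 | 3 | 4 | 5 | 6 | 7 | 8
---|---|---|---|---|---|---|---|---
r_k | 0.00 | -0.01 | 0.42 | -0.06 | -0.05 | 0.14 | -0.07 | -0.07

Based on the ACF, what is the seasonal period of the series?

The largest autocorrelation is r_3 = 0.42; the remaining lags stay at or below 0.14.
The dominant spike at lag 3 indicates a seasonal period of 3.

3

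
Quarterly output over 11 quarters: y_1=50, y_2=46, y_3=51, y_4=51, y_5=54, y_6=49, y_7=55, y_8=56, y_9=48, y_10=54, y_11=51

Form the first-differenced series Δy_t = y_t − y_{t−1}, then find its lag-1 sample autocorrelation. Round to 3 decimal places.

-0.606

First differences Δy: -4, 5, 0, 3, -5, 6, 1, -8, 6, -3
Mean of differences = 0.1000
Numerator Σ(Δy_t−Δȳ)(Δy_{t+1}−Δȳ) = -133.8100
Denominator Σ(Δy_t−Δȳ)² = 220.9000
r_1(Δy) = -133.8100 / 220.9000 = -0.606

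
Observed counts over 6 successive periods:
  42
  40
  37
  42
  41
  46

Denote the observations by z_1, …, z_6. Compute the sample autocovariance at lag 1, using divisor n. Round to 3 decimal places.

0.037

Mean z̄ = (42 + 40 + 37 + 42 + 41 + 46)/6 = 41.3333
Σ_{t=1}^{5}(z_t−z̄)(z_{t+1}−z̄) = 0.2222
γ_1 = 0.2222 / 6 = 0.037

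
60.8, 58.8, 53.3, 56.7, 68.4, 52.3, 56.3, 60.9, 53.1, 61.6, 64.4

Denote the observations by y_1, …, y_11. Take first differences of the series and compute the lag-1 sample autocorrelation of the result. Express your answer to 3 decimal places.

First differences Δy: -2.0, -5.5, 3.4, 11.7, -16.1, 4.0, 4.6, -7.8, 8.5, 2.8
Mean of differences = 0.3600
Numerator Σ(Δy_t−Δȳ)(Δy_{t+1}−Δȳ) = -281.8076
Denominator Σ(Δy_t−Δȳ)² = 618.7040
r_1(Δy) = -281.8076 / 618.7040 = -0.455

-0.455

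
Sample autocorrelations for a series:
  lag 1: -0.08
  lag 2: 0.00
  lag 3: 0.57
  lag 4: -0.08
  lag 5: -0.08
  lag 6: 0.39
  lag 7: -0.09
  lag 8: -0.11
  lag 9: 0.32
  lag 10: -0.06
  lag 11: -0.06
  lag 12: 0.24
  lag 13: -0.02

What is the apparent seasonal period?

3

The largest autocorrelation is r_3 = 0.57, with weaker echoes at lags 6 (0.39), 9 (0.32) and 12 (0.24); the remaining lags stay at or below 0.00.
The dominant spike at lag 3 indicates a seasonal period of 3.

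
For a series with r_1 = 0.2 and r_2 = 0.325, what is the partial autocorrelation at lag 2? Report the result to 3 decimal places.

0.297

φ_{22} = (r_2 − r_1²) / (1 − r_1²)
r_1² = (0.2)² = 0.04
Numerator = 0.325 − 0.0400 = 0.2850; denominator = 1 − 0.0400 = 0.9600
φ_{22} = 0.2850 / 0.9600 = 0.297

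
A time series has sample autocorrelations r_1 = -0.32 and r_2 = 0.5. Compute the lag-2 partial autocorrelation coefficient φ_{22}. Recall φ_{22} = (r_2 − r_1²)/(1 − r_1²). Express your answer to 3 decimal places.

0.443

φ_{22} = (r_2 − r_1²) / (1 − r_1²)
r_1² = (-0.32)² = 0.1024
Numerator = 0.5 − 0.1024 = 0.3976; denominator = 1 − 0.1024 = 0.8976
φ_{22} = 0.3976 / 0.8976 = 0.443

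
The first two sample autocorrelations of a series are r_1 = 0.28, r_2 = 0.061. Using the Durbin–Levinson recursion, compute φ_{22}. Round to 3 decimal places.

-0.019

φ_{22} = (r_2 − r_1²) / (1 − r_1²)
r_1² = (0.28)² = 0.0784
Numerator = 0.061 − 0.0784 = -0.0174; denominator = 1 − 0.0784 = 0.9216
φ_{22} = -0.0174 / 0.9216 = -0.019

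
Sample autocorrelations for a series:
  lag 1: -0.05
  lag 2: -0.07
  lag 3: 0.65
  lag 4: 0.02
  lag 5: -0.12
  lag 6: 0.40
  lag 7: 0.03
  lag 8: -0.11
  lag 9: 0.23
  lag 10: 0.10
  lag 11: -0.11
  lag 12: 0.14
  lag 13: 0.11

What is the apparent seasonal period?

3

The largest autocorrelation is r_3 = 0.65, with weaker echoes at lags 6 (0.40) and 9 (0.23); the remaining lags stay at or below 0.14.
The dominant spike at lag 3 indicates a seasonal period of 3.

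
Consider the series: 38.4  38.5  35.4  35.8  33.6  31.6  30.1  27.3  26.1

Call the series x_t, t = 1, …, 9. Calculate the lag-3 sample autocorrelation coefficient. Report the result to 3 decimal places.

Mean x̄ = (38.4 + 38.5 + 35.4 + 35.8 + 33.6 + 31.6 + 30.1 + 27.3 + 26.1)/9 = 32.9778
Numerator Σ_{t=1}^{6}(x_t−x̄)(x_{t+3}−x̄) = 13.2230
Denominator Σ(x_t−x̄)² = 163.8356
r_3 = 13.2230 / 163.8356 = 0.081

0.081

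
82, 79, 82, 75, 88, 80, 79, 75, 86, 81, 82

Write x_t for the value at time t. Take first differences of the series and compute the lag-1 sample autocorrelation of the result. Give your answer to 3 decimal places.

-0.683

First differences Δx: -3, 3, -7, 13, -8, -1, -4, 11, -5, 1
Mean of differences = 0.0000
Numerator Σ(Δx_t−Δx̄)(Δx_{t+1}−Δx̄) = -317.0000
Denominator Σ(Δx_t−Δx̄)² = 464.0000
r_1(Δx) = -317.0000 / 464.0000 = -0.683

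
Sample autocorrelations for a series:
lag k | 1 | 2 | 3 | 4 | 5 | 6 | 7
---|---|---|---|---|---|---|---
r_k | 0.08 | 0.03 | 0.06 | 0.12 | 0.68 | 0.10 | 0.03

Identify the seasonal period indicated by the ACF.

The largest autocorrelation is r_5 = 0.68; the remaining lags stay at or below 0.12.
The dominant spike at lag 5 indicates a seasonal period of 5.

5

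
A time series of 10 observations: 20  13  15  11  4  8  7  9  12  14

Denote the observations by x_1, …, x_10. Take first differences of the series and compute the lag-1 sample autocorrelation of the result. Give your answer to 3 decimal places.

First differences Δx: -7, 2, -4, -7, 4, -1, 2, 3, 2
Mean of differences = -0.6667
Numerator Σ(Δx_t−Δx̄)(Δx_{t+1}−Δx̄) = -17.1111
Denominator Σ(Δx_t−Δx̄)² = 148.0000
r_1(Δx) = -17.1111 / 148.0000 = -0.116

-0.116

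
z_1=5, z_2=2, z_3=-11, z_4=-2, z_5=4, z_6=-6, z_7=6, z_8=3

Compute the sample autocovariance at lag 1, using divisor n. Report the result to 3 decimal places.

Mean z̄ = (5 + 2 − 11 − 2 + 4 − 6 + 6 + 3)/8 = 0.1250
Σ_{t=1}^{7}(z_t−z̄)(z_{t+1}−z̄) = -39.1406
γ_1 = -39.1406 / 8 = -4.893

-4.893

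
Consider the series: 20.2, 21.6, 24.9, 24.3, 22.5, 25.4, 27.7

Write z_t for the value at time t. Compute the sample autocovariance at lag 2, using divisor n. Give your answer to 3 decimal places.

Mean z̄ = (20.2 + 21.6 + 24.9 + 24.3 + 22.5 + 25.4 + 27.7)/7 = 23.8000
Deviations: -3.6000, -2.2000, 1.1000, 0.5000, -1.3000, 1.6000, 3.9000
Σ_{t=1}^{5}(z_t−z̄)(z_{t+2}−z̄) = -10.7600
γ_2 = -10.7600 / 7 = -1.537

-1.537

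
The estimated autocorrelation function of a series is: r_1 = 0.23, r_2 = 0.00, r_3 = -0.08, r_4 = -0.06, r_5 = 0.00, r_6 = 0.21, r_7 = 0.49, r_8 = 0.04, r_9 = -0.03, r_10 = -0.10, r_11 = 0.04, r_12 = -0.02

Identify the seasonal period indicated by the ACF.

7

The largest autocorrelation is r_7 = 0.49; the remaining lags stay at or below 0.23. The elevated value at lag 1 (0.23), dropping to 0.00 at lag 2, reflects decaying short-term dependence rather than seasonality.
The dominant spike at lag 7 indicates a seasonal period of 7.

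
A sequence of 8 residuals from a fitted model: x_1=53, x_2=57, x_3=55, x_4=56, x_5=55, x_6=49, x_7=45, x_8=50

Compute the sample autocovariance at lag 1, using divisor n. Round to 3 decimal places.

8.406

Mean x̄ = (53 + 57 + 55 + 56 + 55 + 49 + 45 + 50)/8 = 52.5000
Deviations: 0.5000, 4.5000, 2.5000, 3.5000, 2.5000, -3.5000, -7.5000, -2.5000
Σ_{t=1}^{7}(x_t−x̄)(x_{t+1}−x̄) = 67.2500
γ_1 = 67.2500 / 8 = 8.406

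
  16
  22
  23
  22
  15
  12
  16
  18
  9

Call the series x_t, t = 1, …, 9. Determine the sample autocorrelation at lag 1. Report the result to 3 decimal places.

0.280

Mean x̄ = (16 + 22 + 23 + 22 + 15 + 12 + 16 + 18 + 9)/9 = 17.0000
Numerator Σ_{t=1}^{8}(x_t−x̄)(x_{t+1}−x̄) = 51.0000
Denominator Σ(x_t−x̄)² = 182.0000
r_1 = 51.0000 / 182.0000 = 0.280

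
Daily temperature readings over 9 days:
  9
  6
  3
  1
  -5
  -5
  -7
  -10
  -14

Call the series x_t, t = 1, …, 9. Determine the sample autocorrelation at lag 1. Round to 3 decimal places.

Mean x̄ = (9 + 6 + 3 + 1 − 5 − 5 − 7 − 10 − 14)/9 = -2.4444
Numerator Σ_{t=1}^{8}(x_t−x̄)(x_{t+1}−x̄) = 292.4691
Denominator Σ(x_t−x̄)² = 468.2222
r_1 = 292.4691 / 468.2222 = 0.625

0.625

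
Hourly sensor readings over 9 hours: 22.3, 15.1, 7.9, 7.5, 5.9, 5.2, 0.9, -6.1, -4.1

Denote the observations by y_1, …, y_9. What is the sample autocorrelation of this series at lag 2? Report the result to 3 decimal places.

0.167

Mean ȳ = (22.3 + 15.1 + 7.9 + 7.5 + 5.9 + 5.2 + 0.9 − 6.1 − 4.1)/9 = 6.0667
Numerator Σ_{t=1}^{7}(y_t−ȳ)(y_{t+2}−ȳ) = 105.0944
Denominator Σ(y_t−ȳ)² = 629.4000
r_2 = 105.0944 / 629.4000 = 0.167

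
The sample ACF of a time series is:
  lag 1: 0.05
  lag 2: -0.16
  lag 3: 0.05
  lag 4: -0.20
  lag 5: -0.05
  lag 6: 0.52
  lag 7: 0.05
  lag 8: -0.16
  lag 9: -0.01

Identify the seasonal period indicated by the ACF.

6

The largest autocorrelation is r_6 = 0.52; the remaining lags stay at or below 0.05.
The dominant spike at lag 6 indicates a seasonal period of 6.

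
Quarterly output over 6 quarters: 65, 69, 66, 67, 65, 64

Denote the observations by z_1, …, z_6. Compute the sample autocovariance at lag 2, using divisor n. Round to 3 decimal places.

0.167

Mean z̄ = (65 + 69 + 66 + 67 + 65 + 64)/6 = 66.0000
Σ_{t=1}^{4}(z_t−z̄)(z_{t+2}−z̄) = 1.0000
γ_2 = 1.0000 / 6 = 0.167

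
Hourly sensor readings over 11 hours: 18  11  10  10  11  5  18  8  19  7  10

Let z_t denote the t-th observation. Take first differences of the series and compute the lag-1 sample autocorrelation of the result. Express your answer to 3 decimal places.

First differences Δz: -7, -1, 0, 1, -6, 13, -10, 11, -12, 3
Mean of differences = -0.8000
Numerator Σ(Δz_t−Δz̄)(Δz_{t+1}−Δz̄) = -488.8400
Denominator Σ(Δz_t−Δz̄)² = 623.6000
r_1(Δz) = -488.8400 / 623.6000 = -0.784

-0.784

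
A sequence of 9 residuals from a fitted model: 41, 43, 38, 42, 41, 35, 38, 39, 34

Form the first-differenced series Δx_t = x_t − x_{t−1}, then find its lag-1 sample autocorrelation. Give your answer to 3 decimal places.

First differences Δx: 2, -5, 4, -1, -6, 3, 1, -5
Mean of differences = -0.8750
Numerator Σ(Δx_t−Δx̄)(Δx_{t+1}−Δx̄) = -52.2656
Denominator Σ(Δx_t−Δx̄)² = 110.8750
r_1(Δx) = -52.2656 / 110.8750 = -0.471

-0.471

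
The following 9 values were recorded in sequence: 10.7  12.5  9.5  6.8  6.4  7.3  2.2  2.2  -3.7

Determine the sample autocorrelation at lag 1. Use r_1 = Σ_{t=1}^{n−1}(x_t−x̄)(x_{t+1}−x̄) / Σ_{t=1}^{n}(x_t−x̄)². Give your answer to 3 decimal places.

0.512

Mean x̄ = (10.7 + 12.5 + 9.5 + 6.8 + 6.4 + 7.3 + 2.2 + 2.2 − 3.7)/9 = 5.9889
Numerator Σ_{t=1}^{8}(x_t−x̄)(x_{t+1}−x̄) = 103.3543
Denominator Σ(x_t−x̄)² = 202.0489
r_1 = 103.3543 / 202.0489 = 0.512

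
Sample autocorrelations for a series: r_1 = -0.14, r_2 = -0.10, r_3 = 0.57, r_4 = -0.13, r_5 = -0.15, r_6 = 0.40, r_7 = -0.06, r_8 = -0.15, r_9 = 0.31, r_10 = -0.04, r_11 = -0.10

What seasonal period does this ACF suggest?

The largest autocorrelation is r_3 = 0.57, with weaker echoes at lags 6 (0.40) and 9 (0.31); the remaining lags stay at or below -0.04.
The dominant spike at lag 3 indicates a seasonal period of 3.

3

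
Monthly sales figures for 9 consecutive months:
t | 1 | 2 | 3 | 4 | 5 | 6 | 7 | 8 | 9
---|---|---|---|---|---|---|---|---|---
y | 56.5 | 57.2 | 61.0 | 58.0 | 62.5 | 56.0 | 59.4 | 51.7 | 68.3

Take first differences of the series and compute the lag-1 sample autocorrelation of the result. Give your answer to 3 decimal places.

First differences Δy: 0.7, 3.8, -3.0, 4.5, -6.5, 3.4, -7.7, 16.6
Mean of differences = 1.4750
Numerator Σ(Δy_t−Δȳ)(Δy_{t+1}−Δȳ) = -221.6531
Denominator Σ(Δy_t−Δȳ)² = 415.4350
r_1(Δy) = -221.6531 / 415.4350 = -0.534

-0.534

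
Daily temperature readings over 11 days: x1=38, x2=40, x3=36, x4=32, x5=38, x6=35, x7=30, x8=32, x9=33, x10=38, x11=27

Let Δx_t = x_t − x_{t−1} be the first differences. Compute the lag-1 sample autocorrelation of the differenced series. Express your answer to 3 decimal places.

First differences Δx: 2, -4, -4, 6, -3, -5, 2, 1, 5, -11
Mean of differences = -1.1000
Numerator Σ(Δx_t−Δx̄)(Δx_{t+1}−Δx̄) = -80.4100
Denominator Σ(Δx_t−Δx̄)² = 244.9000
r_1(Δx) = -80.4100 / 244.9000 = -0.328

-0.328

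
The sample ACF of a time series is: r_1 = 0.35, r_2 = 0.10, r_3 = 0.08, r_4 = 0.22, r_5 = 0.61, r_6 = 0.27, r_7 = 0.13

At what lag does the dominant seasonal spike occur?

5

The largest autocorrelation is r_5 = 0.61; the remaining lags stay at or below 0.35. The elevated value at lag 1 (0.35), dropping to 0.10 at lag 2, reflects decaying short-term dependence rather than seasonality.
The dominant spike at lag 5 indicates a seasonal period of 5.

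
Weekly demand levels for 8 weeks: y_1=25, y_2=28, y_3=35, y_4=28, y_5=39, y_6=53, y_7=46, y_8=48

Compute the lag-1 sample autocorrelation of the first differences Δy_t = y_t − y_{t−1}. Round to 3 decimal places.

First differences Δy: 3, 7, -7, 11, 14, -7, 2
Mean of differences = 3.2857
Numerator Σ(Δy_t−Δȳ)(Δy_{t+1}−Δȳ) = -132.9388
Denominator Σ(Δy_t−Δȳ)² = 401.4286
r_1(Δy) = -132.9388 / 401.4286 = -0.331

-0.331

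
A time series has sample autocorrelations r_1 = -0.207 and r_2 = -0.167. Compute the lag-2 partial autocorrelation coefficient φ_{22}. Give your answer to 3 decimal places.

φ_{22} = (r_2 − r_1²) / (1 − r_1²)
r_1² = (-0.207)² = 0.042849
Numerator = -0.167 − 0.0428 = -0.2098; denominator = 1 − 0.0428 = 0.9572
φ_{22} = -0.2098 / 0.9572 = -0.219

-0.219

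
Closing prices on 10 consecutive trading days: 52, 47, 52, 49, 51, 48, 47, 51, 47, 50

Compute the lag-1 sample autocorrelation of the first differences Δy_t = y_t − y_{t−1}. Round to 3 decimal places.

-0.714

First differences Δy: -5, 5, -3, 2, -3, -1, 4, -4, 3
Mean of differences = -0.2222
Numerator Σ(Δy_t−Δȳ)(Δy_{t+1}−Δȳ) = -81.0494
Denominator Σ(Δy_t−Δȳ)² = 113.5556
r_1(Δy) = -81.0494 / 113.5556 = -0.714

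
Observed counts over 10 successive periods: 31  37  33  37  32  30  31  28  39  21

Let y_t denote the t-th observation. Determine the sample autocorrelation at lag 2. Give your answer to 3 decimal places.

Mean ȳ = (31 + 37 + 33 + 37 + 32 + 30 + 31 + 28 + 39 + 21)/10 = 31.9000
Numerator Σ_{t=1}^{8}(y_t−ȳ)(y_{t+2}−ȳ) = 58.8800
Denominator Σ(y_t−ȳ)² = 242.9000
r_2 = 58.8800 / 242.9000 = 0.242

0.242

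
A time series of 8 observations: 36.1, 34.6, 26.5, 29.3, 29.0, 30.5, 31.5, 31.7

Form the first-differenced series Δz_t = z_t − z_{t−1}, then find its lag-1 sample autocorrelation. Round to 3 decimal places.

-0.163

First differences Δz: -1.5, -8.1, 2.8, -0.3, 1.5, 1.0, 0.2
Mean of differences = -0.6286
Numerator Σ(Δz_t−Δz̄)(Δz_{t+1}−Δz̄) = -12.4637
Denominator Σ(Δz_t−Δz̄)² = 76.3143
r_1(Δz) = -12.4637 / 76.3143 = -0.163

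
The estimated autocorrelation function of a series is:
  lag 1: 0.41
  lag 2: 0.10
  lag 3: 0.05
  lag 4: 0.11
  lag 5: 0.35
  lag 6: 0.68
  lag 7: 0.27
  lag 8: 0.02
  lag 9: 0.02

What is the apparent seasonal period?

The largest autocorrelation is r_6 = 0.68; the remaining lags stay at or below 0.41. The elevated value at lag 1 (0.41), dropping to 0.10 at lag 2, reflects decaying short-term dependence rather than seasonality.
The dominant spike at lag 6 indicates a seasonal period of 6.

6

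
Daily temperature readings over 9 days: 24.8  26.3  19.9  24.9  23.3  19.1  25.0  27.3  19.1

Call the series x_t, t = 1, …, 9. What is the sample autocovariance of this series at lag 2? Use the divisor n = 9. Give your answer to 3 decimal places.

Mean x̄ = (24.8 + 26.3 + 19.9 + 24.9 + 23.3 + 19.1 + 25.0 + 27.3 + 19.1)/9 = 23.3000
Σ_{t=1}^{7}(x_t−x̄)(x_{t+2}−x̄) = -30.9600
γ_2 = -30.9600 / 9 = -3.440

-3.440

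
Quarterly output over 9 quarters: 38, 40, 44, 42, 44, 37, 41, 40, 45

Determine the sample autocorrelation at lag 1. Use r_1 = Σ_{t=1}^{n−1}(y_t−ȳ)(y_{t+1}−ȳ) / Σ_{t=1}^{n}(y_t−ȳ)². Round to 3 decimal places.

-0.167

Mean ȳ = (38 + 40 + 44 + 42 + 44 + 37 + 41 + 40 + 45)/9 = 41.2222
Numerator Σ_{t=1}^{8}(y_t−ȳ)(y_{t+1}−ȳ) = -10.2716
Denominator Σ(y_t−ȳ)² = 61.5556
r_1 = -10.2716 / 61.5556 = -0.167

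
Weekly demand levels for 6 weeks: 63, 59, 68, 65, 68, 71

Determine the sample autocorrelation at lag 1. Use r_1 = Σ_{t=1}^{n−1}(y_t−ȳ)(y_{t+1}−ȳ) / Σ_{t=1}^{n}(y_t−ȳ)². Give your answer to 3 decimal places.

0.127

Mean ȳ = (63 + 59 + 68 + 65 + 68 + 71)/6 = 65.6667
Σ(y_t−ȳ)(y_{t+1}−ȳ) = (17.7778) + (-15.5556) + (-1.5556) + (-1.5556) + (12.4444) = 11.5556
Denominator Σ(y_t−ȳ)² = 91.3333
r_1 = 11.5556 / 91.3333 = 0.127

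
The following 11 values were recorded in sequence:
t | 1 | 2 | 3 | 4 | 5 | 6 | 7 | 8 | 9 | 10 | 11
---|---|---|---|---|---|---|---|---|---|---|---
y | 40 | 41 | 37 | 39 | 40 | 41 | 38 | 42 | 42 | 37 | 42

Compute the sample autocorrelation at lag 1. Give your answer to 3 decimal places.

-0.387

Mean ȳ = (40 + 41 + 37 + 39 + 40 + 41 + 38 + 42 + 42 + 37 + 42)/11 = 39.9091
Numerator Σ_{t=1}^{10}(y_t−ȳ)(y_{t+1}−ȳ) = -14.2810
Denominator Σ(y_t−ȳ)² = 36.9091
r_1 = -14.2810 / 36.9091 = -0.387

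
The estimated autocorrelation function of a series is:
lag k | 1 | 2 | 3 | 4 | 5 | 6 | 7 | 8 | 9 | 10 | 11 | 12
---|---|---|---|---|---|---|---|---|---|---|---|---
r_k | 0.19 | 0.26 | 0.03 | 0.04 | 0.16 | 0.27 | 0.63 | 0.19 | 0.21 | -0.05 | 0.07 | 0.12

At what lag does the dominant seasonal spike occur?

7

The largest autocorrelation is r_7 = 0.63; the remaining lags stay at or below 0.27.
The dominant spike at lag 7 indicates a seasonal period of 7.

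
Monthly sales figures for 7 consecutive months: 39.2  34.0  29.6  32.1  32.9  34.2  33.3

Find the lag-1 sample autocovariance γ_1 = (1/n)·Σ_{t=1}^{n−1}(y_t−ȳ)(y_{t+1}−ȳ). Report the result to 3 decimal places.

1.023

Mean ȳ = (39.2 + 34.0 + 29.6 + 32.1 + 32.9 + 34.2 + 33.3)/7 = 33.6143
Deviations: 5.5857, 0.3857, -4.0143, -1.5143, -0.7143, 0.5857, -0.3143
Σ_{t=1}^{6}(y_t−ȳ)(y_{t+1}−ȳ) = 7.1641
γ_1 = 7.1641 / 7 = 1.023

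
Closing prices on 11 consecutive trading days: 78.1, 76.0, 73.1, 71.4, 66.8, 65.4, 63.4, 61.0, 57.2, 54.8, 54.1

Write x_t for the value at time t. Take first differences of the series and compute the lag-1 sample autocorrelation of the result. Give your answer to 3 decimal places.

-0.329

First differences Δx: -2.1, -2.9, -1.7, -4.6, -1.4, -2.0, -2.4, -3.8, -2.4, -0.7
Mean of differences = -2.4000
Numerator Σ(Δx_t−Δx̄)(Δx_{t+1}−Δx̄) = -3.8400
Denominator Σ(Δx_t−Δx̄)² = 11.6800
r_1(Δx) = -3.8400 / 11.6800 = -0.329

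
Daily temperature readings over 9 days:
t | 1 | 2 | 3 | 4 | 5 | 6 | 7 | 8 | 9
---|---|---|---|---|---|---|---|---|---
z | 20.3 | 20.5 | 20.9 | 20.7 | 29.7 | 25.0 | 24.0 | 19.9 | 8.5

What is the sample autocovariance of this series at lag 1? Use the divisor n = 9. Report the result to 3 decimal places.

6.034

Mean z̄ = (20.3 + 20.5 + 20.9 + 20.7 + 29.7 + 25.0 + 24.0 + 19.9 + 8.5)/9 = 21.0556
Σ_{t=1}^{8}(z_t−z̄)(z_{t+1}−z̄) = 54.3058
γ_1 = 54.3058 / 9 = 6.034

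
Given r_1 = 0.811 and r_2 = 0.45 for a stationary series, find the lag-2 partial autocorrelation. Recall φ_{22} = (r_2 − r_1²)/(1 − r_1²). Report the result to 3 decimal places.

φ_{22} = (r_2 − r_1²) / (1 − r_1²)
r_1² = (0.811)² = 0.657721
Numerator = 0.45 − 0.6577 = -0.2077; denominator = 1 − 0.6577 = 0.3423
φ_{22} = -0.2077 / 0.3423 = -0.607

-0.607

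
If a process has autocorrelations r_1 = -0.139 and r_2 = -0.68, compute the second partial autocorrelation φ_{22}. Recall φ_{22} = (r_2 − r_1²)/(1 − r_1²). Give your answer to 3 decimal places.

φ_{22} = (r_2 − r_1²) / (1 − r_1²)
r_1² = (-0.139)² = 0.019321
Numerator = -0.68 − 0.0193 = -0.6993; denominator = 1 − 0.0193 = 0.9807
φ_{22} = -0.6993 / 0.9807 = -0.713

-0.713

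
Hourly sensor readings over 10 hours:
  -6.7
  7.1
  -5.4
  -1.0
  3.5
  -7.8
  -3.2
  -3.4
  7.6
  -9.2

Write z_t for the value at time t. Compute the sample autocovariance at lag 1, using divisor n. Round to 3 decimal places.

Mean z̄ = (-6.7 + 7.1 − 5.4 − 1.0 + 3.5 − 7.8 − 3.2 − 3.4 + 7.6 − 9.2)/10 = -1.8500
Σ_{t=1}^{9}(z_t−z̄)(z_{t+1}−z̄) = -179.4625
γ_1 = -179.4625 / 10 = -17.946

-17.946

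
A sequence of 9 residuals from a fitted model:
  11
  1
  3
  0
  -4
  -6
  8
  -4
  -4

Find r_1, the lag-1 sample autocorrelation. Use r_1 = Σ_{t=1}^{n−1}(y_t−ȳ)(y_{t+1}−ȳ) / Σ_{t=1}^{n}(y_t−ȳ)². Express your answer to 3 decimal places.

-0.091

Mean ȳ = (11 + 1 + 3 + 0 − 4 − 6 + 8 − 4 − 4)/9 = 0.5556
Numerator Σ_{t=1}^{8}(y_t−ȳ)(y_{t+1}−ȳ) = -25.1975
Denominator Σ(y_t−ȳ)² = 276.2222
r_1 = -25.1975 / 276.2222 = -0.091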